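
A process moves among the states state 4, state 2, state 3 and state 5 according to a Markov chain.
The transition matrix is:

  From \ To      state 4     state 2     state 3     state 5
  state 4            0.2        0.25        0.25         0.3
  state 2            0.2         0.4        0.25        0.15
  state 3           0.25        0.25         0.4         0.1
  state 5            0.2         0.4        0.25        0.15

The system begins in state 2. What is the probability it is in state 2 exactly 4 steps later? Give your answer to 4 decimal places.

0.3239

Propagate the distribution vector 4 steps from state 2.
After 0 steps: (0.0000, 1.0000, 0.0000, 0.0000)
After 1 step: (0.2000, 0.4000, 0.2500, 0.1500)
After 2 steps: (0.2125, 0.3325, 0.2875, 0.1675)
After 3 steps: (0.2144, 0.3250, 0.2931, 0.1675)
After 4 steps: (0.2147, 0.3239, 0.2940, 0.1675)
P(in state 2 after 4 steps) = 0.3239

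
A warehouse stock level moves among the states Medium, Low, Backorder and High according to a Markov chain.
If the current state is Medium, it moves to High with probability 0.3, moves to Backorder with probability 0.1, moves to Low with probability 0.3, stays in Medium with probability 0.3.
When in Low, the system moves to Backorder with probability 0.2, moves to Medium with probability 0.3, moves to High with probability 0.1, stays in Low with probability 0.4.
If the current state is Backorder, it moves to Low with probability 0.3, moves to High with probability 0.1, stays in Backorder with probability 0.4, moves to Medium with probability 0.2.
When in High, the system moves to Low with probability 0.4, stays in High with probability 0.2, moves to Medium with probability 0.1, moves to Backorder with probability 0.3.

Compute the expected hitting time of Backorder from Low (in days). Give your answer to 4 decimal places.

5.2514

Let t(s) be the expected number of days to first reach Backorder from state s, with t(Backorder) = 0. Conditioning on the first day:
t(Medium) = 1 + 0.3·t(Medium) + 0.3·t(Low) + 0.3·t(High)
t(Low) = 1 + 0.3·t(Medium) + 0.4·t(Low) + 0.1·t(High)
t(High) = 1 + 0.1·t(Medium) + 0.4·t(Low) + 0.2·t(High)
Solving: t(Medium) = 5.6425, t(Low) = 5.2514, t(High) = 4.5810.
Expected days from Low to Backorder: 5.2514.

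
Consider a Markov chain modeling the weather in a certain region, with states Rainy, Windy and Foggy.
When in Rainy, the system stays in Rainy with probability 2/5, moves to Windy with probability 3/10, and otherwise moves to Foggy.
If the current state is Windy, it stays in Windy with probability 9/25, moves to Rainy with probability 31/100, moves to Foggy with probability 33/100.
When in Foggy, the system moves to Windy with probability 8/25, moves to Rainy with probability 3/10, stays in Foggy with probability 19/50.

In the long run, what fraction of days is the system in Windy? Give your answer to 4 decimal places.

0.3263

Let the stationary distribution be π with π = πP and π_1 + π_2 + π_3 = 1.
π_1 = 0.4·π_1 + 0.31·π_2 + 0.3·π_3
π_2 = 0.3·π_1 + 0.36·π_2 + 0.32·π_3
Solving with the normalization constraint gives π = (0.3370, 0.3263, 0.3367).
So the stationary probability of Windy is 0.3263.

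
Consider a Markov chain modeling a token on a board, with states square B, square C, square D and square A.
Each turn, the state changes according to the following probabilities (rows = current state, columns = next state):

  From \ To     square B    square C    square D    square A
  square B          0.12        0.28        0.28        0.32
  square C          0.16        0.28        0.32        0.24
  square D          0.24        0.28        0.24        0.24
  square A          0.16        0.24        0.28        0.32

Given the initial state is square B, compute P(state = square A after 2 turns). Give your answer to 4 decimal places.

Propagate the distribution vector 2 turns from square B.
After 0 turns: (1.0000, 0.0000, 0.0000, 0.0000)
After 1 turn: (0.1200, 0.2800, 0.2800, 0.3200)
After 2 turns: (0.1776, 0.2672, 0.2800, 0.2752)
P(in square A after 2 turns) = 0.2752

0.2752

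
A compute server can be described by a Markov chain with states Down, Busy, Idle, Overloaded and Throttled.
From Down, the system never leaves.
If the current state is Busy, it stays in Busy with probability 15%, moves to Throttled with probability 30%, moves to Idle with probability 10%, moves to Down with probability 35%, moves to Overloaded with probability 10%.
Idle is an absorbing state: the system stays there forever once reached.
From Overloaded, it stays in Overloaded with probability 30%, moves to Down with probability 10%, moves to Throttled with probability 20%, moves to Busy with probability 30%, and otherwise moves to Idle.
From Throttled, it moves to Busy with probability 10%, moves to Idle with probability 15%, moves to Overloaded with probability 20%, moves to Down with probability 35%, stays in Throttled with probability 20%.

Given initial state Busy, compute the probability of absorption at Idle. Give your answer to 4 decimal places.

0.2666

Let h(s) be the probability of absorption at Idle starting from transient state s. Then h(Idle) = 1 and h(Down) = 0. By first-step analysis:
h(Busy) = 0.35·0 + 0.15·h(Busy) + 0.1·1 + 0.1·h(Overloaded) + 0.3·h(Throttled)
h(Overloaded) = 0.1·0 + 0.3·h(Busy) + 0.1·1 + 0.3·h(Overloaded) + 0.2·h(Throttled)
h(Throttled) = 0.35·0 + 0.1·h(Busy) + 0.15·1 + 0.2·h(Overloaded) + 0.2·h(Throttled)
Solving: h(Busy) = 0.2666, h(Overloaded) = 0.3448, h(Throttled) = 0.3070.
Starting from Busy, the probability is 0.2666.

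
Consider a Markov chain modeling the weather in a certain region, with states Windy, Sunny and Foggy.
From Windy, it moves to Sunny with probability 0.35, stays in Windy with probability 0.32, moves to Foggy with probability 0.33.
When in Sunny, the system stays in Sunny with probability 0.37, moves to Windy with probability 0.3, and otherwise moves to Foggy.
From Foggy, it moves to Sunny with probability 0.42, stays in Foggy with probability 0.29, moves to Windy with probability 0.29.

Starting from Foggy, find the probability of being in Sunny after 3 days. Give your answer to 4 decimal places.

0.3799

Propagate the distribution vector 3 days from Foggy.
After 0 days: (0.0000, 0.0000, 1.0000)
After 1 day: (0.2900, 0.4200, 0.2900)
After 2 days: (0.3029, 0.3787, 0.3184)
After 3 days: (0.3029, 0.3799, 0.3173)
P(in Sunny after 3 days) = 0.3799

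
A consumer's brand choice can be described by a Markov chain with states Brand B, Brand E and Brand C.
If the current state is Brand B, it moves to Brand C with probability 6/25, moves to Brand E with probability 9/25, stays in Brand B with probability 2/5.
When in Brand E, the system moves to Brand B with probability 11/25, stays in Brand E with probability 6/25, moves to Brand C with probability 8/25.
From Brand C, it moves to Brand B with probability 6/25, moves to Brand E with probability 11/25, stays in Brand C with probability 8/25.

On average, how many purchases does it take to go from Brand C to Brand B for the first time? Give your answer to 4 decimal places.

3.1915

Let t(s) be the expected number of purchases to first reach Brand B from state s, with t(Brand B) = 0. Conditioning on the first purchase:
t(Brand E) = 1 + 0.24·t(Brand E) + 0.32·t(Brand C)
t(Brand C) = 1 + 0.44·t(Brand E) + 0.32·t(Brand C)
Solving: t(Brand E) = 2.6596, t(Brand C) = 3.1915.
Expected purchases from Brand C to Brand B: 3.1915.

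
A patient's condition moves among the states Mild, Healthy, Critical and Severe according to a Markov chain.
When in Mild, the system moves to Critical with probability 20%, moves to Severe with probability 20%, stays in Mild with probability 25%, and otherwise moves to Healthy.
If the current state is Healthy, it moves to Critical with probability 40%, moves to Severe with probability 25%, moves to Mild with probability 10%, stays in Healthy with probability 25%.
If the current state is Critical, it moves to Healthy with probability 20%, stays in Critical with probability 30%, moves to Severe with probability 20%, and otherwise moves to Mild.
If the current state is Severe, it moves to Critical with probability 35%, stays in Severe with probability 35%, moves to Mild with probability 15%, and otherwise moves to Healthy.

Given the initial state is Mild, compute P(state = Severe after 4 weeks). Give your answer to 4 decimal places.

0.2488

Propagate the distribution vector 4 weeks from Mild.
After 0 weeks: (1.0000, 0.0000, 0.0000, 0.0000)
After 1 week: (0.2500, 0.3500, 0.2000, 0.2000)
After 2 weeks: (0.1875, 0.2450, 0.3200, 0.2475)
After 3 weeks: (0.2045, 0.2280, 0.3181, 0.2494)
After 4 weeks: (0.2068, 0.2296, 0.3148, 0.2488)
P(in Severe after 4 weeks) = 0.2488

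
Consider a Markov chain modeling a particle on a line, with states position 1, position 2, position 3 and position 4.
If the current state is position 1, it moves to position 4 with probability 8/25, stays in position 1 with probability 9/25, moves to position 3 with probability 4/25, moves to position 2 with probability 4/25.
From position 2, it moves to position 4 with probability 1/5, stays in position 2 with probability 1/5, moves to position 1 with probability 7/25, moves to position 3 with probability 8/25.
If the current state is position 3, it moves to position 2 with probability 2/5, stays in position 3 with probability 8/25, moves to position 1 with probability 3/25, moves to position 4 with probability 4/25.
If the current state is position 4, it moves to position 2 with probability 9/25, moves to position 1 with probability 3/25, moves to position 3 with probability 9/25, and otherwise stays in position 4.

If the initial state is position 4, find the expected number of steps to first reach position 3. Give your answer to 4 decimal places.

Let t(s) be the expected number of steps to first reach position 3 from state s, with t(position 3) = 0. Conditioning on the first step:
t(position 1) = 1 + 0.36·t(position 1) + 0.16·t(position 2) + 0.32·t(position 4)
t(position 2) = 1 + 0.28·t(position 1) + 0.2·t(position 2) + 0.2·t(position 4)
t(position 4) = 1 + 0.12·t(position 1) + 0.36·t(position 2) + 0.16·t(position 4)
Solving: t(position 1) = 4.0694, t(position 2) = 3.4913, t(position 4) = 3.2681.
Expected steps from position 4 to position 3: 3.2681.

3.2681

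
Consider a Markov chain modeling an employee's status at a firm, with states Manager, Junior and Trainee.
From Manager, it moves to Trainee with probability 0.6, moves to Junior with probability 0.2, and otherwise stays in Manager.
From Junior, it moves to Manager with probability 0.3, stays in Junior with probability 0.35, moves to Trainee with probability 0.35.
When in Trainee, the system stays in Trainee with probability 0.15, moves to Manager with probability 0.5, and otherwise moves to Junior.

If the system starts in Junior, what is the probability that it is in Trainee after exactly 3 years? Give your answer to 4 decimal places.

0.3640

Propagate the distribution vector 3 years from Junior.
After 0 years: (0.0000, 1.0000, 0.0000)
After 1 year: (0.3000, 0.3500, 0.3500)
After 2 years: (0.3400, 0.3050, 0.3550)
After 3 years: (0.3370, 0.2990, 0.3640)
P(in Trainee after 3 years) = 0.3640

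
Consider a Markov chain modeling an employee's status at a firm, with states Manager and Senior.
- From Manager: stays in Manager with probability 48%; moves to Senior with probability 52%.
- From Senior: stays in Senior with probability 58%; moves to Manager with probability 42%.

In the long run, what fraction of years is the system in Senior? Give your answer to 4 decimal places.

0.5532

Let the stationary distribution be π with π = πP and π_1 + π_2 = 1.
π_1 = 0.48·π_1 + 0.42·π_2
Solving with the normalization constraint gives π = (0.4468, 0.5532).
So the stationary probability of Senior is 0.5532.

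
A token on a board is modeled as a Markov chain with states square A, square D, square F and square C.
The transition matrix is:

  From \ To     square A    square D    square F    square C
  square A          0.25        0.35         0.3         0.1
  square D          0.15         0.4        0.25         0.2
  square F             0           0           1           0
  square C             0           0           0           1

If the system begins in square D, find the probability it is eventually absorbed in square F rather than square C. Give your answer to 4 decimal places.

0.5849

Let h(s) be the probability of absorption at square F starting from transient state s. Then h(square F) = 1 and h(square C) = 0. By first-step analysis:
h(square A) = 0.25·h(square A) + 0.35·h(square D) + 0.3·1 + 0.1·0
h(square D) = 0.15·h(square A) + 0.4·h(square D) + 0.25·1 + 0.2·0
Solving: h(square A) = 0.6730, h(square D) = 0.5849.
Starting from square D, the probability is 0.5849.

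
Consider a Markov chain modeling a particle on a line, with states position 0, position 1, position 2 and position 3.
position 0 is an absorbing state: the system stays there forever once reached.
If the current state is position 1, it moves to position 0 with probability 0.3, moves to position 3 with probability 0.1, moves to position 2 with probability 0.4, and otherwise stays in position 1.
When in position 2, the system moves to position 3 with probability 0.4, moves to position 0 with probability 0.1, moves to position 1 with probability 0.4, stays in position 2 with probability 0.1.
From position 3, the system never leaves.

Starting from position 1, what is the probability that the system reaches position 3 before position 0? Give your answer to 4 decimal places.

0.4464

Let h(s) be the probability of absorption at position 3 starting from transient state s. Then h(position 3) = 1 and h(position 0) = 0. By first-step analysis:
h(position 1) = 0.3·0 + 0.2·h(position 1) + 0.4·h(position 2) + 0.1·1
h(position 2) = 0.1·0 + 0.4·h(position 1) + 0.1·h(position 2) + 0.4·1
Solving: h(position 1) = 0.4464, h(position 2) = 0.6429.
Starting from position 1, the probability is 0.4464.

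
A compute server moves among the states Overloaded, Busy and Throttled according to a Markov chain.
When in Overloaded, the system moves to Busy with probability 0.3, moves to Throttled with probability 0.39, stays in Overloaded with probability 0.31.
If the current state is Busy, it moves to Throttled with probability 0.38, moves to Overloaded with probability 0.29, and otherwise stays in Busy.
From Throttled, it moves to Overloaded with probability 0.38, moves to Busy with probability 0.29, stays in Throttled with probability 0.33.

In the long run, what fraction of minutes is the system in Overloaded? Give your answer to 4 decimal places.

Let the stationary distribution be π with π = πP and π_1 + π_2 + π_3 = 1.
π_1 = 0.31·π_1 + 0.29·π_2 + 0.38·π_3
π_2 = 0.3·π_1 + 0.33·π_2 + 0.29·π_3
Solving with the normalization constraint gives π = (0.3294, 0.3055, 0.3650).
So the stationary probability of Overloaded is 0.3294.

0.3294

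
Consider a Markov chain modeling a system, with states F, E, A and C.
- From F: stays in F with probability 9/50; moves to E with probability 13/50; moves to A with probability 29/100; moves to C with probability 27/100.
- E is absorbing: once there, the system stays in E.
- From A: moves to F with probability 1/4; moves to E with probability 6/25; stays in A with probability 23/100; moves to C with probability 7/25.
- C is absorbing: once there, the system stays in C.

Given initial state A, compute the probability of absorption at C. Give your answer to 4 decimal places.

Let h(s) be the probability of absorption at C starting from transient state s. Then h(C) = 1 and h(E) = 0. By first-step analysis:
h(F) = 0.18·h(F) + 0.26·0 + 0.29·h(A) + 0.27·1
h(A) = 0.25·h(F) + 0.24·0 + 0.23·h(A) + 0.28·1
Solving: h(F) = 0.5173, h(A) = 0.5316.
Starting from A, the probability is 0.5316.

0.5316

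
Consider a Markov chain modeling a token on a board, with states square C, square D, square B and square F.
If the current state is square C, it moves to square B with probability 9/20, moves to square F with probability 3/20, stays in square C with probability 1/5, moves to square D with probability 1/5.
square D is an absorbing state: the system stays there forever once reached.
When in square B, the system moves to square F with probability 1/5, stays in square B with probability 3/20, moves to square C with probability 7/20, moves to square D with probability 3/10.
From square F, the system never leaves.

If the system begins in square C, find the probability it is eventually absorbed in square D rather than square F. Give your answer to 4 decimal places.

Let h(s) be the probability of absorption at square D starting from transient state s. Then h(square D) = 1 and h(square F) = 0. By first-step analysis:
h(square C) = 0.2·h(square C) + 0.2·1 + 0.45·h(square B) + 0.15·0
h(square B) = 0.35·h(square C) + 0.3·1 + 0.15·h(square B) + 0.2·0
Solving: h(square C) = 0.5837, h(square B) = 0.5933.
Starting from square C, the probability is 0.5837.

0.5837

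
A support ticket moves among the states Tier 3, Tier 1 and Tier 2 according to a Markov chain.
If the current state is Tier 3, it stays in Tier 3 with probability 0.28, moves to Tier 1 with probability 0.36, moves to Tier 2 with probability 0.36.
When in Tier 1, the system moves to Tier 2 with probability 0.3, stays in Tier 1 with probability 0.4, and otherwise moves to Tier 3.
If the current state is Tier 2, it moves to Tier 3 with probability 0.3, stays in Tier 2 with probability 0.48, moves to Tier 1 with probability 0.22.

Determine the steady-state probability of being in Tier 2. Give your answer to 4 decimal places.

Let the stationary distribution be π with π = πP and π_1 + π_2 + π_3 = 1.
π_1 = 0.28·π_1 + 0.3·π_2 + 0.3·π_3
π_2 = 0.36·π_1 + 0.4·π_2 + 0.22·π_3
Solving with the normalization constraint gives π = (0.2941, 0.3185, 0.3874).
So the stationary probability of Tier 2 is 0.3874.

0.3874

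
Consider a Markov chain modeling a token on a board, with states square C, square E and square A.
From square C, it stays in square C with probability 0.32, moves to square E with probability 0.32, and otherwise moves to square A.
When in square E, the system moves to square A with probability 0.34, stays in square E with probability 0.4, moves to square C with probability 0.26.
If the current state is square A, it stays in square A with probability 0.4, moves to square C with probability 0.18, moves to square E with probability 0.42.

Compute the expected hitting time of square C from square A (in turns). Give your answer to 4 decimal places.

Let t(s) be the expected number of turns to first reach square C from state s, with t(square C) = 0. Conditioning on the first turn:
t(square E) = 1 + 0.4·t(square E) + 0.34·t(square A)
t(square A) = 1 + 0.42·t(square E) + 0.4·t(square A)
Solving: t(square E) = 4.3278, t(square A) = 4.6961.
Expected turns from square A to square C: 4.6961.

4.6961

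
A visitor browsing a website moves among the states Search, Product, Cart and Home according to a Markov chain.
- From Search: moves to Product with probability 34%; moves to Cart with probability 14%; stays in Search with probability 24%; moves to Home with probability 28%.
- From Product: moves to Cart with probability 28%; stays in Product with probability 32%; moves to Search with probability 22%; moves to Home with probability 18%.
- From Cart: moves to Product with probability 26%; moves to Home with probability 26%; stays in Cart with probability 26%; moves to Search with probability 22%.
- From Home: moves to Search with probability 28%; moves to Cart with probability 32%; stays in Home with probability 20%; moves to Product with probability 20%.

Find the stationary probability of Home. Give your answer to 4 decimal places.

0.2285

Let the stationary distribution be π with π = πP and π_1 + π_2 + π_3 + π_4 = 1.
π_1 = 0.24·π_1 + 0.22·π_2 + 0.22·π_3 + 0.28·π_4
π_2 = 0.34·π_1 + 0.32·π_2 + 0.26·π_3 + 0.2·π_4
π_3 = 0.14·π_1 + 0.28·π_2 + 0.26·π_3 + 0.32·π_4
Solving with the normalization constraint gives π = (0.2385, 0.2823, 0.2507, 0.2285).
So the stationary probability of Home is 0.2285.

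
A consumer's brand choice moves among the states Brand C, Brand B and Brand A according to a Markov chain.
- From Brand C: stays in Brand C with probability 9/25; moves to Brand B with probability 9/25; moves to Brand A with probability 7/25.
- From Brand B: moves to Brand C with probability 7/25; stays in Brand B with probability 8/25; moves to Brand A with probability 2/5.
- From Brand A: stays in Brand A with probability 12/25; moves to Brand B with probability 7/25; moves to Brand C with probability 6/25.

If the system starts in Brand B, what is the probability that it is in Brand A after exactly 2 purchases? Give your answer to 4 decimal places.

Sum over the intermediate state after 1 purchase:
P = P(Brand B→Brand C)·P(Brand C→Brand A) + P(Brand B→Brand B)·P(Brand B→Brand A) + P(Brand B→Brand A)·P(Brand A→Brand A)
  = 0.28×0.28 + 0.32×0.4 + 0.4×0.48
  = 0.0784 + 0.1280 + 0.1920 = 0.3984

0.3984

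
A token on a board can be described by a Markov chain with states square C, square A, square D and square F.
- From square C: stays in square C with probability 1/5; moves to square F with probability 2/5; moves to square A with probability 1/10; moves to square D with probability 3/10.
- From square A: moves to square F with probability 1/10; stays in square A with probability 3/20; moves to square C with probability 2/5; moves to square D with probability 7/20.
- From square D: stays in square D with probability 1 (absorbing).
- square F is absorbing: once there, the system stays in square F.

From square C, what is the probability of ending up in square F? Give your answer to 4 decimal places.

Let h(s) be the probability of absorption at square F starting from transient state s. Then h(square F) = 1 and h(square D) = 0. By first-step analysis:
h(square C) = 0.2·h(square C) + 0.1·h(square A) + 0.3·0 + 0.4·1
h(square A) = 0.4·h(square C) + 0.15·h(square A) + 0.35·0 + 0.1·1
Solving: h(square C) = 0.5469, h(square A) = 0.3750.
Starting from square C, the probability is 0.5469.

0.5469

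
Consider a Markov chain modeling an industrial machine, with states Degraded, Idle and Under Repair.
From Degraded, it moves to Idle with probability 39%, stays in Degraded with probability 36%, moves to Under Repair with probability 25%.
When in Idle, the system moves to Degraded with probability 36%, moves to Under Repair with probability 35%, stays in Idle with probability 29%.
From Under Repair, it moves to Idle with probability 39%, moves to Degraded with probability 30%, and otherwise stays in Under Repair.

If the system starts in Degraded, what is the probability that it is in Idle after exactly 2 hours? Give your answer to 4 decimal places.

0.3510

Sum over the intermediate state after 1 hour:
P = P(Degraded→Degraded)·P(Degraded→Idle) + P(Degraded→Idle)·P(Idle→Idle) + P(Degraded→Under Repair)·P(Under Repair→Idle)
  = 0.36×0.39 + 0.39×0.29 + 0.25×0.39
  = 0.1404 + 0.1131 + 0.0975 = 0.3510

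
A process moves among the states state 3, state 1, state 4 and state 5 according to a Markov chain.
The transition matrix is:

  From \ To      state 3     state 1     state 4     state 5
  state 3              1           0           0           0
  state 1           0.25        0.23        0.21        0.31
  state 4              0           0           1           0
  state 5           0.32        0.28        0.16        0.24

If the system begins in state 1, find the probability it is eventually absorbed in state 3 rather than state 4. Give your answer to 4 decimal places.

Let h(s) be the probability of absorption at state 3 starting from transient state s. Then h(state 3) = 1 and h(state 4) = 0. By first-step analysis:
h(state 1) = 0.25·1 + 0.23·h(state 1) + 0.21·0 + 0.31·h(state 5)
h(state 5) = 0.32·1 + 0.28·h(state 1) + 0.16·0 + 0.24·h(state 5)
Solving: h(state 1) = 0.5803, h(state 5) = 0.6348.
Starting from state 1, the probability is 0.5803.

0.5803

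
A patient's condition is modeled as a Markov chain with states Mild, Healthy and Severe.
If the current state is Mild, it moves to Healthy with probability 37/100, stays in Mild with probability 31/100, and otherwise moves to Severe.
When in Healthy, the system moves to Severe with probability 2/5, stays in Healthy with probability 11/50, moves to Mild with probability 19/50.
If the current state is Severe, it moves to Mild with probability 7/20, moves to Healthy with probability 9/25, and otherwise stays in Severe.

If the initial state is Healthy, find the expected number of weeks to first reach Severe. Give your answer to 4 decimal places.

Let t(s) be the expected number of weeks to first reach Severe from state s, with t(Severe) = 0. Conditioning on the first week:
t(Mild) = 1 + 0.31·t(Mild) + 0.37·t(Healthy)
t(Healthy) = 1 + 0.38·t(Mild) + 0.22·t(Healthy)
Solving: t(Mild) = 2.8924, t(Healthy) = 2.6911.
Expected weeks from Healthy to Severe: 2.6911.

2.6911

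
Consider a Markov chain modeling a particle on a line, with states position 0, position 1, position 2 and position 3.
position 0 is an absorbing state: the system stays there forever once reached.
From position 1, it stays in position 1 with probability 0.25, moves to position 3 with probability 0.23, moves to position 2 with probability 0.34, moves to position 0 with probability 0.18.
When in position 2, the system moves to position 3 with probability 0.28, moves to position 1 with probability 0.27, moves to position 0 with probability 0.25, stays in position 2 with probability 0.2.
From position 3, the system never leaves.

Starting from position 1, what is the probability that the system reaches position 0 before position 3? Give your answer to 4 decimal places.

Let h(s) be the probability of absorption at position 0 starting from transient state s. Then h(position 0) = 1 and h(position 3) = 0. By first-step analysis:
h(position 1) = 0.18·1 + 0.25·h(position 1) + 0.34·h(position 2) + 0.23·0
h(position 2) = 0.25·1 + 0.27·h(position 1) + 0.2·h(position 2) + 0.28·0
Solving: h(position 1) = 0.4506, h(position 2) = 0.4646.
Starting from position 1, the probability is 0.4506.

0.4506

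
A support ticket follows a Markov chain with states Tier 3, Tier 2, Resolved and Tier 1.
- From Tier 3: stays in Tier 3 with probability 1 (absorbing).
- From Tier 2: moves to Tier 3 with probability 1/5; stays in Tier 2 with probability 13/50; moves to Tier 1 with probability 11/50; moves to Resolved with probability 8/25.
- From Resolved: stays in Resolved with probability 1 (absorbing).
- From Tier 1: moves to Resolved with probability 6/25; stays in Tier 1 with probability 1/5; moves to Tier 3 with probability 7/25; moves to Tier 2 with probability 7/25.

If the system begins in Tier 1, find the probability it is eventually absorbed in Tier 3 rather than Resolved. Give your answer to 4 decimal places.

Let h(s) be the probability of absorption at Tier 3 starting from transient state s. Then h(Tier 3) = 1 and h(Resolved) = 0. By first-step analysis:
h(Tier 2) = 0.2·1 + 0.26·h(Tier 2) + 0.32·0 + 0.22·h(Tier 1)
h(Tier 1) = 0.28·1 + 0.28·h(Tier 2) + 0.24·0 + 0.2·h(Tier 1)
Solving: h(Tier 2) = 0.4178, h(Tier 1) = 0.4962.
Starting from Tier 1, the probability is 0.4962.

0.4962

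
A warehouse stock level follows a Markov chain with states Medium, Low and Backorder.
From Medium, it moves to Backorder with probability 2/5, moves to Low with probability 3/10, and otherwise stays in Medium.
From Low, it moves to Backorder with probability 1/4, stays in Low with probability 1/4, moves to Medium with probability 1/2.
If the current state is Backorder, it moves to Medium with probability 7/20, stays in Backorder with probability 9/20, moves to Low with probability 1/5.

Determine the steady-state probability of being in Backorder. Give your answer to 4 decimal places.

Let the stationary distribution be π with π = πP and π_1 + π_2 + π_3 = 1.
π_1 = 0.3·π_1 + 0.5·π_2 + 0.35·π_3
π_2 = 0.3·π_1 + 0.25·π_2 + 0.2·π_3
Solving with the normalization constraint gives π = (0.3690, 0.2494, 0.3817).
So the stationary probability of Backorder is 0.3817.

0.3817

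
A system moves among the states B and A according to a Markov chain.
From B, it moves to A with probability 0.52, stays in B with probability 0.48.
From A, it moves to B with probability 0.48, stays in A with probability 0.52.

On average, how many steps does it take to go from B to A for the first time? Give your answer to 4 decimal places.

1.9231

Let t(s) be the expected number of steps to first reach A from state s, with t(A) = 0. Conditioning on the first step:
t(B) = 1 + 0.48·t(B)
Solving: t(B) = 1.9231.
Expected steps from B to A: 1.9231.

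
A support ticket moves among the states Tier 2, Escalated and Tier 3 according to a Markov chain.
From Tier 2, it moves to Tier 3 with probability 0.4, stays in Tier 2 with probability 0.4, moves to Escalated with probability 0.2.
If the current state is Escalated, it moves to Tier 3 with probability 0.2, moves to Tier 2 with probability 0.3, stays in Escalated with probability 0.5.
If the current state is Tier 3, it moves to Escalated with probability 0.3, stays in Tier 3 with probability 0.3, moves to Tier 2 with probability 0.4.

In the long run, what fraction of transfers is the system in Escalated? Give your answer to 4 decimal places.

0.3291

Let the stationary distribution be π with π = πP and π_1 + π_2 + π_3 = 1.
π_1 = 0.4·π_1 + 0.3·π_2 + 0.4·π_3
π_2 = 0.2·π_1 + 0.5·π_2 + 0.3·π_3
Solving with the normalization constraint gives π = (0.3671, 0.3291, 0.3038).
So the stationary probability of Escalated is 0.3291.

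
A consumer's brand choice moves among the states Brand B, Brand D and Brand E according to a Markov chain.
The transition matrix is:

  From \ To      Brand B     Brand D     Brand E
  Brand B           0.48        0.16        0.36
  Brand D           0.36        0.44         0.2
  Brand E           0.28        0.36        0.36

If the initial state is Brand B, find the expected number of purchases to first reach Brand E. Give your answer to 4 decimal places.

3.0822

Let t(s) be the expected number of purchases to first reach Brand E from state s, with t(Brand E) = 0. Conditioning on the first purchase:
t(Brand B) = 1 + 0.48·t(Brand B) + 0.16·t(Brand D)
t(Brand D) = 1 + 0.36·t(Brand B) + 0.44·t(Brand D)
Solving: t(Brand B) = 3.0822, t(Brand D) = 3.7671.
Expected purchases from Brand B to Brand E: 3.0822.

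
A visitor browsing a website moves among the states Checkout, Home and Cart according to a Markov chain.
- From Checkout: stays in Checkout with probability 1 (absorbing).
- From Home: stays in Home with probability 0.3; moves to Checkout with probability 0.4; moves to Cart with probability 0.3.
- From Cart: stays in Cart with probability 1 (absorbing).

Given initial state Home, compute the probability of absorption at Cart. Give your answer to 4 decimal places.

Let h(s) be the probability of absorption at Cart starting from transient state s. Then h(Cart) = 1 and h(Checkout) = 0. By first-step analysis:
h(Home) = 0.4·0 + 0.3·h(Home) + 0.3·1
Solving: h(Home) = 0.4286.
Starting from Home, the probability is 0.4286.

0.4286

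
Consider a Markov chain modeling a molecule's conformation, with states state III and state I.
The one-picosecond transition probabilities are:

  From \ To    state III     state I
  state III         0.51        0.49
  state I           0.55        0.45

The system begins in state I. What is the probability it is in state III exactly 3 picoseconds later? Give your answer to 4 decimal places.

0.5289

Propagate the distribution vector 3 picoseconds from state I.
After 0 picoseconds: (0.0000, 1.0000)
After 1 picosecond: (0.5500, 0.4500)
After 2 picoseconds: (0.5280, 0.4720)
After 3 picoseconds: (0.5289, 0.4711)
P(in state III after 3 picoseconds) = 0.5289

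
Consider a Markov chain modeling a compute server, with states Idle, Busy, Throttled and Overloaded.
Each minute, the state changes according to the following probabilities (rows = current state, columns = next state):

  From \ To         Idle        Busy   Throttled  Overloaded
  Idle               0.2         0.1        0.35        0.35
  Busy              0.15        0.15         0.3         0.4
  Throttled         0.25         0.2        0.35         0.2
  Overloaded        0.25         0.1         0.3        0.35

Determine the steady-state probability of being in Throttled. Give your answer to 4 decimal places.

Let the stationary distribution be π with π = πP and π_1 + π_2 + π_3 + π_4 = 1.
π_1 = 0.2·π_1 + 0.15·π_2 + 0.25·π_3 + 0.25·π_4
π_2 = 0.1·π_1 + 0.15·π_2 + 0.2·π_3 + 0.1·π_4
π_3 = 0.35·π_1 + 0.3·π_2 + 0.35·π_3 + 0.3·π_4
Solving with the normalization constraint gives π = (0.2248, 0.1397, 0.3276, 0.3078).
So the stationary probability of Throttled is 0.3276.

0.3276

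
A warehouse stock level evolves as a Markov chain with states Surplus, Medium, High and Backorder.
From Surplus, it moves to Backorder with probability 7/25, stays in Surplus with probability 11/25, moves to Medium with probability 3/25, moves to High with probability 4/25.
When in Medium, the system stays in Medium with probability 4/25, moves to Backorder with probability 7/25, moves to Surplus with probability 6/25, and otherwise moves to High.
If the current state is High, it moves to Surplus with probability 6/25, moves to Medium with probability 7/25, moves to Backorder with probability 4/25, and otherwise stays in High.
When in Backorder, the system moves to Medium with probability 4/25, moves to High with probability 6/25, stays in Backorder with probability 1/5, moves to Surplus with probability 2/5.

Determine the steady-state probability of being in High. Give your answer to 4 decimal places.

Let the stationary distribution be π with π = πP and π_1 + π_2 + π_3 + π_4 = 1.
π_1 = 0.44·π_1 + 0.24·π_2 + 0.24·π_3 + 0.4·π_4
π_2 = 0.12·π_1 + 0.16·π_2 + 0.28·π_3 + 0.16·π_4
π_3 = 0.16·π_1 + 0.32·π_2 + 0.32·π_3 + 0.24·π_4
Solving with the normalization constraint gives π = (0.3464, 0.1757, 0.2460, 0.2319).
So the stationary probability of High is 0.2460.

0.2460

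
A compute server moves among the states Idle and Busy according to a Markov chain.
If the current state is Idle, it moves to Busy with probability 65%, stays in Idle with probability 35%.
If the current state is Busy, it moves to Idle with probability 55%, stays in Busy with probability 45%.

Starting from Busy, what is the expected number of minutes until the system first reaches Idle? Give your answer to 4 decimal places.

1.8182

Let t(s) be the expected number of minutes to first reach Idle from state s, with t(Idle) = 0. Conditioning on the first minute:
t(Busy) = 1 + 0.45·t(Busy)
Solving: t(Busy) = 1.8182.
Expected minutes from Busy to Idle: 1.8182.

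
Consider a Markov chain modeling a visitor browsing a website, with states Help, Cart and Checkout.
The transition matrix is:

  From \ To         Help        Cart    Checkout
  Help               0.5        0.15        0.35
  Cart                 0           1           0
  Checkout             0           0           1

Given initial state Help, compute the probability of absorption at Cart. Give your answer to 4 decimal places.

0.3000

Let h(s) be the probability of absorption at Cart starting from transient state s. Then h(Cart) = 1 and h(Checkout) = 0. By first-step analysis:
h(Help) = 0.5·h(Help) + 0.15·1 + 0.35·0
Solving: h(Help) = 0.3000.
Starting from Help, the probability is 0.3000.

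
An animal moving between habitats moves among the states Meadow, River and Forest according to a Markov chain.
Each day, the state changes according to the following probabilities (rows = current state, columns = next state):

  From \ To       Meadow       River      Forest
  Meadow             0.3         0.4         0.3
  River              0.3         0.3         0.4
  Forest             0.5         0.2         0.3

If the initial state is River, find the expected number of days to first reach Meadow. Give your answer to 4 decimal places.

2.6829

Let t(s) be the expected number of days to first reach Meadow from state s, with t(Meadow) = 0. Conditioning on the first day:
t(River) = 1 + 0.3·t(River) + 0.4·t(Forest)
t(Forest) = 1 + 0.2·t(River) + 0.3·t(Forest)
Solving: t(River) = 2.6829, t(Forest) = 2.1951.
Expected days from River to Meadow: 2.6829.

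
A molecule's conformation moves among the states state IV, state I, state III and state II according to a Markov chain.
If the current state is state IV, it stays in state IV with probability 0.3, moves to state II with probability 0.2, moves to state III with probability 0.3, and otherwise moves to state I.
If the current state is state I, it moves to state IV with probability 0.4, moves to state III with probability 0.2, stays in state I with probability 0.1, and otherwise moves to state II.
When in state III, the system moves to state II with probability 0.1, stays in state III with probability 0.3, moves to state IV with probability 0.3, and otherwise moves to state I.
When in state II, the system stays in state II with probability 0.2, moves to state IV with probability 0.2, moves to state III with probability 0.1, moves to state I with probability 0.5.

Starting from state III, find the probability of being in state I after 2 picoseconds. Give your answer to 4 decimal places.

0.2300

Propagate the distribution vector 2 picoseconds from state III.
After 0 picoseconds: (0.0000, 0.0000, 1.0000, 0.0000)
After 1 picosecond: (0.3000, 0.3000, 0.3000, 0.1000)
After 2 picoseconds: (0.3200, 0.2300, 0.2500, 0.2000)
P(in state I after 2 picoseconds) = 0.2300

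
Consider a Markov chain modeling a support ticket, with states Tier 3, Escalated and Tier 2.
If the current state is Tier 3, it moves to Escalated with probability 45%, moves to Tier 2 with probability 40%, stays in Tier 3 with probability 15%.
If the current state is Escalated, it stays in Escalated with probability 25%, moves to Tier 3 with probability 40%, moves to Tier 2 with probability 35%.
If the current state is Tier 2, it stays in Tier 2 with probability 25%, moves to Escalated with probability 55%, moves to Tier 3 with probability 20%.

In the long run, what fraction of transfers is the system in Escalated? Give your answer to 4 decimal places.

0.4025

Let the stationary distribution be π with π = πP and π_1 + π_2 + π_3 = 1.
π_1 = 0.15·π_1 + 0.4·π_2 + 0.2·π_3
π_2 = 0.45·π_1 + 0.25·π_2 + 0.55·π_3
Solving with the normalization constraint gives π = (0.2671, 0.4025, 0.3303).
So the stationary probability of Escalated is 0.4025.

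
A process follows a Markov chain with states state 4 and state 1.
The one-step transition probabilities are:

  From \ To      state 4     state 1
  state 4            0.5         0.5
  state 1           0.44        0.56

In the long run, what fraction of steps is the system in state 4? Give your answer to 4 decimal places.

Let the stationary distribution be π with π = πP and π_1 + π_2 = 1.
π_1 = 0.5·π_1 + 0.44·π_2
Solving with the normalization constraint gives π = (0.4681, 0.5319).
So the stationary probability of state 4 is 0.4681.

0.4681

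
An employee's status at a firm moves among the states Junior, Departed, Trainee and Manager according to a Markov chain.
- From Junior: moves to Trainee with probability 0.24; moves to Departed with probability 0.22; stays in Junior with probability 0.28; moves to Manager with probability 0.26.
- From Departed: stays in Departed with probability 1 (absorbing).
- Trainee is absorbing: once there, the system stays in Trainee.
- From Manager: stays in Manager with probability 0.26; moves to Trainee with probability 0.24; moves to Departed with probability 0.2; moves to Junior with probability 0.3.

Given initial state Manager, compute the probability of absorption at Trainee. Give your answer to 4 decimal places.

Let h(s) be the probability of absorption at Trainee starting from transient state s. Then h(Trainee) = 1 and h(Departed) = 0. By first-step analysis:
h(Junior) = 0.28·h(Junior) + 0.22·0 + 0.24·1 + 0.26·h(Manager)
h(Manager) = 0.3·h(Junior) + 0.2·0 + 0.24·1 + 0.26·h(Manager)
Solving: h(Junior) = 0.5277, h(Manager) = 0.5383.
Starting from Manager, the probability is 0.5383.

0.5383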